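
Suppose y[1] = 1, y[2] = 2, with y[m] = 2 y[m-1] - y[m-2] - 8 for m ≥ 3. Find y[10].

y[3] = 2*2 - 1 - 8 = -5
y[4] = 2*(-5) - 2 - 8 = -20
y[5] = 2*(-20) - (-5) - 8 = -43
y[6] = 2*(-43) - (-20) - 8 = -74
y[7] = 2*(-74) - (-43) - 8 = -113
y[8] = 2*(-113) - (-74) - 8 = -160
y[9] = 2*(-160) - (-113) - 8 = -215
y[10] = 2*(-215) - (-160) - 8 = -278

-278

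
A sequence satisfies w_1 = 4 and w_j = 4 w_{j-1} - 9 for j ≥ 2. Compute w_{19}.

68719476739

The fixed point is -9/(1 - 4) = 3, so w_j - 3 = 4(w_{j-1} - 3).
Hence w_j = 1·4^{j-1} + 3.
w_{19} = 1·4^{18} + 3 = 1·68719476736 + 3 = 68719476739.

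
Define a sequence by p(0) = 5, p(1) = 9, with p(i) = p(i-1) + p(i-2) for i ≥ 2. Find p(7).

p(2) = 9 + 5 = 14
p(3) = 14 + 9 = 23
p(4) = 23 + 14 = 37
p(5) = 37 + 23 = 60
p(6) = 60 + 37 = 97
p(7) = 97 + 60 = 157

157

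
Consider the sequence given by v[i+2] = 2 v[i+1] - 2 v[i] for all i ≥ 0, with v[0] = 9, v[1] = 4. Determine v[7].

v[2] = 2(4) - 2(9) = -10
v[3] = 2(-10) - 2(4) = -28
v[4] = 2(-28) - 2(-10) = -36
v[5] = 2(-36) - 2(-28) = -16
v[6] = 2(-16) - 2(-36) = 40
v[7] = 2(40) - 2(-16) = 112

112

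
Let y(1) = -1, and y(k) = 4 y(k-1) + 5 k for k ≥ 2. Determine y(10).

y(2) = 4·(-1) + 10 = 6
y(3) = 4·6 + 15 = 39
y(4) = 4·39 + 20 = 176
y(5) = 4·176 + 25 = 729
y(6) = 4·729 + 30 = 2946
y(7) = 4·2946 + 35 = 11819
y(8) = 4·11819 + 40 = 47316
y(9) = 4·47316 + 45 = 189309
y(10) = 4·189309 + 50 = 757286

757286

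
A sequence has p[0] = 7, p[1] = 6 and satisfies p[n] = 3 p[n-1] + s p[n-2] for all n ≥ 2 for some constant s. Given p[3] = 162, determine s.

4

p[2] = 18 + 7s
p[3] = 54 + 27s
So 54 + 27s = 162, giving s = 4.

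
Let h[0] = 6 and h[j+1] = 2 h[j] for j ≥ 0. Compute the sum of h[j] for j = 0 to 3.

90

h[1] = 2·6 = 12
h[2] = 2·12 = 24
h[3] = 2·24 = 48
Sum = 6 + 12 + 24 + 48 = 90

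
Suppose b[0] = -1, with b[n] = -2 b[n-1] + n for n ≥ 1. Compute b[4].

b[1] = -2*(-1) + 1 = 3
b[2] = -2*3 + 2 = -4
b[3] = -2*(-4) + 3 = 11
b[4] = -2*11 + 4 = -18

-18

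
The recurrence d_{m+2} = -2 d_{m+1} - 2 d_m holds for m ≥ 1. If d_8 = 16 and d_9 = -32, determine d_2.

Rearranging, d_{m-2} = (d_m + 2 d_{m-1}) / -2.
d_7 = (-32 + 2(16)) / -2 = 0/-2 = 0
d_6 = (16 + 2(0)) / -2 = 16/-2 = -8
d_5 = (0 + 2(-8)) / -2 = -16/-2 = 8
d_4 = (-8 + 2(8)) / -2 = 8/-2 = -4
d_3 = (8 + 2(-4)) / -2 = 0/-2 = 0
d_2 = (-4 + 2(0)) / -2 = -4/-2 = 2

2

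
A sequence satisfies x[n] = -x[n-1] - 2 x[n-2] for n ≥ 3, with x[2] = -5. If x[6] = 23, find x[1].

-3

Let x[1] = z.
x[3] = 5 - 2z
x[4] = 5 + 2z
x[5] = -15 + 2z
x[6] = 5 - 6z
So 5 - 6z = 23, giving z = -3.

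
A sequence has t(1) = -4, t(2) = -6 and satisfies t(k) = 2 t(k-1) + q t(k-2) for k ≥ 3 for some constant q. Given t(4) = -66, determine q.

t(3) = -12 - 4q
t(4) = -24 - 14q
So -24 - 14q = -66, giving q = 3.

3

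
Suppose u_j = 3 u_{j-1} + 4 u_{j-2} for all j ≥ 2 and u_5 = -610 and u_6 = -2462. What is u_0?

Rearranging, u_{j-2} = (u_j - 3 u_{j-1}) / 4.
u_4 = (-2462 - 3(-610)) / 4 = -632/4 = -158
u_3 = (-610 - 3(-158)) / 4 = -136/4 = -34
u_2 = (-158 - 3(-34)) / 4 = -56/4 = -14
u_1 = (-34 - 3(-14)) / 4 = 8/4 = 2
u_0 = (-14 - 3(2)) / 4 = -20/4 = -5

-5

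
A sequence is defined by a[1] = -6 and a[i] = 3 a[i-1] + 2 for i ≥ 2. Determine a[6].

-1216

a[2] = 3·(-6) + 2 = -16
a[3] = 3·(-16) + 2 = -46
a[4] = 3·(-46) + 2 = -136
a[5] = 3·(-136) + 2 = -406
a[6] = 3·(-406) + 2 = -1216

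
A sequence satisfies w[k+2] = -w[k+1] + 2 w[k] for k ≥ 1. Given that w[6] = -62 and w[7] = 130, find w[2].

-2

Rearranging, w[k-2] = (w[k] + w[k-1]) / 2.
w[5] = (130 + (-62)) / 2 = 68/2 = 34
w[4] = (-62 + 34) / 2 = -28/2 = -14
w[3] = (34 + (-14)) / 2 = 20/2 = 10
w[2] = (-14 + 10) / 2 = -4/2 = -2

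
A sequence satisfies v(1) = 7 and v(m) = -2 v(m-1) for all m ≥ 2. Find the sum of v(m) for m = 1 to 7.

v(2) = -2*7 = -14
v(3) = -2*(-14) = 28
v(4) = -2*28 = -56
v(5) = -2*(-56) = 112
v(6) = -2*112 = -224
v(7) = -2*(-224) = 448
Sum = 7 + (-14) + 28 + (-56) + 112 + (-224) + 448 = 301

301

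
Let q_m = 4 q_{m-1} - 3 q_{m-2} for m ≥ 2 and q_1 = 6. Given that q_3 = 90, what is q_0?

-1

Let q_0 = y.
q_2 = 24 - 3y
q_3 = 78 - 12y
So 78 - 12y = 90, giving y = -1.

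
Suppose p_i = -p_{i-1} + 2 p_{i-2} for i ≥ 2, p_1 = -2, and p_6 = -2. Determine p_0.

-2

Let p_0 = z.
p_2 = 2 + 2z
p_3 = -6 - 2z
p_4 = 10 + 6z
p_5 = -22 - 10z
p_6 = 42 + 22z
So 42 + 22z = -2, giving z = -2.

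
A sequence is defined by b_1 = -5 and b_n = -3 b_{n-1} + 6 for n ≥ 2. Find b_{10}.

b_2 = -3·(-5) + 6 = 21
b_3 = -3·21 + 6 = -57
b_4 = -3·(-57) + 6 = 177
b_5 = -3·177 + 6 = -525
b_6 = -3·(-525) + 6 = 1581
b_7 = -3·1581 + 6 = -4737
b_8 = -3·(-4737) + 6 = 14217
b_9 = -3·14217 + 6 = -42645
b_{10} = -3·(-42645) + 6 = 127941

127941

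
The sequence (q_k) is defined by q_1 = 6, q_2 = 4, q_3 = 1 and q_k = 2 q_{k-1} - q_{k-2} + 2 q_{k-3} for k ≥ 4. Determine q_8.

q_4 = 2·1 - 4 + 2·6 = 10
q_5 = 2·10 - 1 + 2·4 = 27
q_6 = 2·27 - 10 + 2·1 = 46
q_7 = 2·46 - 27 + 2·10 = 85
q_8 = 2·85 - 46 + 2·27 = 178

178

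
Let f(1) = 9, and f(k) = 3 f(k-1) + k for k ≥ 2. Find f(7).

f(2) = 3*9 + 2 = 29
f(3) = 3*29 + 3 = 90
f(4) = 3*90 + 4 = 274
f(5) = 3*274 + 5 = 827
f(6) = 3*827 + 6 = 2487
f(7) = 3*2487 + 7 = 7468

7468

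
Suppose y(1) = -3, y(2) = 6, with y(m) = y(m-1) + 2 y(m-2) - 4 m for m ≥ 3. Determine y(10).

y(3) = 6 + 2·(-3) - 12 = -12
y(4) = (-12) + 2·6 - 16 = -16
y(5) = (-16) + 2·(-12) - 20 = -60
y(6) = (-60) + 2·(-16) - 24 = -116
y(7) = (-116) + 2·(-60) - 28 = -264
y(8) = (-264) + 2·(-116) - 32 = -528
y(9) = (-528) + 2·(-264) - 36 = -1092
y(10) = (-1092) + 2·(-528) - 40 = -2188

-2188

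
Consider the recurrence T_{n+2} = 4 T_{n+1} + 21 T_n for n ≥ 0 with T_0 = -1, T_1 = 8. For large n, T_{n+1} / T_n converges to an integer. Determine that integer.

7

The characteristic equation is r^2 - 4r - 21 = 0, which factors as (r - 7)(r + 3) = 0.
So the roots are 7 and -3. Since |7| > |-3| and the coefficient of 7^n is non-zero, the ratio tends to 7.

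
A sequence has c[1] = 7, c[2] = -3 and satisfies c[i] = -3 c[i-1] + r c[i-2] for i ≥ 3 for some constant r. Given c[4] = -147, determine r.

5

c[3] = 9 + 7r
c[4] = -27 - 24r
So -27 - 24r = -147, giving r = 5.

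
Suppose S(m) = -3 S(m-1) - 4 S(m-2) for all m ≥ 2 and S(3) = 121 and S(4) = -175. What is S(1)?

5

Rearranging, S(m-2) = (S(m) + 3 S(m-1)) / -4.
S(2) = (-175 + 3·121) / -4 = 188/-4 = -47
S(1) = (121 + 3·(-47)) / -4 = -20/-4 = 5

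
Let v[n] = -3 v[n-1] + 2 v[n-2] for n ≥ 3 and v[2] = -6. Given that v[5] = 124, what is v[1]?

Let v[1] = z.
v[3] = 18 + 2z
v[4] = -66 - 6z
v[5] = 234 + 22z
So 234 + 22z = 124, giving z = -5.

-5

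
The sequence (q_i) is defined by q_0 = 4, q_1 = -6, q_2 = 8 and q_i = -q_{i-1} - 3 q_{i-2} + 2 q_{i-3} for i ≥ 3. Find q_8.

q_3 = -8 - 3*(-6) + 2*4 = 18
q_4 = -18 - 3*8 + 2*(-6) = -54
q_5 = -(-54) - 3*18 + 2*8 = 16
q_6 = -16 - 3*(-54) + 2*18 = 182
q_7 = -182 - 3*16 + 2*(-54) = -338
q_8 = -(-338) - 3*182 + 2*16 = -176

-176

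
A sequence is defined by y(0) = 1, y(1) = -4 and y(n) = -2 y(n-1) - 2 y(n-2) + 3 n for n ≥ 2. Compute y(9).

y(2) = -2*(-4) - 2*1 + 6 = 12
y(3) = -2*12 - 2*(-4) + 9 = -7
y(4) = -2*(-7) - 2*12 + 12 = 2
y(5) = -2*2 - 2*(-7) + 15 = 25
y(6) = -2*25 - 2*2 + 18 = -36
y(7) = -2*(-36) - 2*25 + 21 = 43
y(8) = -2*43 - 2*(-36) + 24 = 10
y(9) = -2*10 - 2*43 + 27 = -79

-79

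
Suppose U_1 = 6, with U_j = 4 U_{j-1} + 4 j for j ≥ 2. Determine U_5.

U_2 = 4·6 + 8 = 32
U_3 = 4·32 + 12 = 140
U_4 = 4·140 + 16 = 576
U_5 = 4·576 + 20 = 2324

2324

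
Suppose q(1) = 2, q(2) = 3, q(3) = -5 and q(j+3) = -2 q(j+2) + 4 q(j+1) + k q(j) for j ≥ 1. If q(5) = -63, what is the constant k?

-1

q(4) = 22 + 2k
q(5) = -64 - k
So -64 - k = -63, giving k = -1.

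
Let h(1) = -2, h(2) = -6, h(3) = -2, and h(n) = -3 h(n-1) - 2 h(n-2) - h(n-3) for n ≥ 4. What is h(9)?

h(4) = -3(-2) - 2(-6) - (-2) = 20
h(5) = -3(20) - 2(-2) - (-6) = -50
h(6) = -3(-50) - 2(20) - (-2) = 112
h(7) = -3(112) - 2(-50) - 20 = -256
h(8) = -3(-256) - 2(112) - (-50) = 594
h(9) = -3(594) - 2(-256) - 112 = -1382

-1382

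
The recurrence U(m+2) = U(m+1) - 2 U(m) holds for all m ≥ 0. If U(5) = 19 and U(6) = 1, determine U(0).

Rearranging, U(m-2) = (U(m) - U(m-1)) / -2.
U(4) = (1 - 19) / -2 = -18/-2 = 9
U(3) = (19 - 9) / -2 = 10/-2 = -5
U(2) = (9 - (-5)) / -2 = 14/-2 = -7
U(1) = (-5 - (-7)) / -2 = 2/-2 = -1
U(0) = (-7 - (-1)) / -2 = -6/-2 = 3

3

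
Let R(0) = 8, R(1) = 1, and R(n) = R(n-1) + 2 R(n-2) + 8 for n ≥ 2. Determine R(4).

93

R(2) = 1 + 2(8) + 8 = 25
R(3) = 25 + 2(1) + 8 = 35
R(4) = 35 + 2(25) + 8 = 93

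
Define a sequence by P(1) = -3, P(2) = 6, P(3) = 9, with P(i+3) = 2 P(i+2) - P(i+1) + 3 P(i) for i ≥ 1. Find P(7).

102

P(4) = 2*9 - 6 + 3*(-3) = 3
P(5) = 2*3 - 9 + 3*6 = 15
P(6) = 2*15 - 3 + 3*9 = 54
P(7) = 2*54 - 15 + 3*3 = 102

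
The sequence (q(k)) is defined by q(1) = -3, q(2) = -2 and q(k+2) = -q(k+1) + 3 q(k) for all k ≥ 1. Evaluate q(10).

q(3) = -(-2) + 3*(-3) = -7
q(4) = -(-7) + 3*(-2) = 1
q(5) = -1 + 3*(-7) = -22
q(6) = -(-22) + 3*1 = 25
q(7) = -25 + 3*(-22) = -91
q(8) = -(-91) + 3*25 = 166
q(9) = -166 + 3*(-91) = -439
q(10) = -(-439) + 3*166 = 937

937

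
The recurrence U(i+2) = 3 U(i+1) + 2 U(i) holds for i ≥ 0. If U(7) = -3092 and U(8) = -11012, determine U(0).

4

Rearranging, U(i-2) = (U(i) - 3 U(i-1)) / 2.
U(6) = (-11012 - 3*(-3092)) / 2 = -1736/2 = -868
U(5) = (-3092 - 3*(-868)) / 2 = -488/2 = -244
U(4) = (-868 - 3*(-244)) / 2 = -136/2 = -68
U(3) = (-244 - 3*(-68)) / 2 = -40/2 = -20
U(2) = (-68 - 3*(-20)) / 2 = -8/2 = -4
U(1) = (-20 - 3*(-4)) / 2 = -8/2 = -4
U(0) = (-4 - 3*(-4)) / 2 = 8/2 = 4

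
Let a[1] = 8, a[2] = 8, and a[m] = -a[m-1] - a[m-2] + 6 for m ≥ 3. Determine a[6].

-10

a[3] = -8 - 8 + 6 = -10
a[4] = -(-10) - 8 + 6 = 8
a[5] = -8 - (-10) + 6 = 8
a[6] = -8 - 8 + 6 = -10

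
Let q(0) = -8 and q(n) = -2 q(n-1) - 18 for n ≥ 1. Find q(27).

The fixed point is -18/(1 + 2) = -6, so q(n) + 6 = -2(q(n-1) + 6).
Hence q(n) = -2·(-2)^n - 6.
q(27) = -2·(-2)^{27} - 6 = -2·-134217728 - 6 = 268435450.

268435450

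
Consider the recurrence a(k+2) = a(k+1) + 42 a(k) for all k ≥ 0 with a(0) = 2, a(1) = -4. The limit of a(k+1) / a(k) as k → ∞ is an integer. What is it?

The characteristic equation is r^2 - r - 42 = 0, which factors as (r - 7)(r + 6) = 0.
So the roots are 7 and -6. Since |7| > |-6| and the coefficient of 7^k is non-zero, the ratio tends to 7.

7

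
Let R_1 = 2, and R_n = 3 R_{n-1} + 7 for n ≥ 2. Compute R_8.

R_2 = 3·2 + 7 = 13
R_3 = 3·13 + 7 = 46
R_4 = 3·46 + 7 = 145
R_5 = 3·145 + 7 = 442
R_6 = 3·442 + 7 = 1333
R_7 = 3·1333 + 7 = 4006
R_8 = 3·4006 + 7 = 12025

12025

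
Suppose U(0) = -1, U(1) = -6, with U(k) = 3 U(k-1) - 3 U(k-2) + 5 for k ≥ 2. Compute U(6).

167

U(2) = 3*(-6) - 3*(-1) + 5 = -10
U(3) = 3*(-10) - 3*(-6) + 5 = -7
U(4) = 3*(-7) - 3*(-10) + 5 = 14
U(5) = 3*14 - 3*(-7) + 5 = 68
U(6) = 3*68 - 3*14 + 5 = 167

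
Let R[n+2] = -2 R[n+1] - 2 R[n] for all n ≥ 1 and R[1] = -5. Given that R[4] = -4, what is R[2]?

Let R[2] = v.
R[3] = 10 - 2v
R[4] = -20 + 2v
So -20 + 2v = -4, giving v = 8.

8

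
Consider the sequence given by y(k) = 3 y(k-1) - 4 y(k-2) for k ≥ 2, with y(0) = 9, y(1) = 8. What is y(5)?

y(2) = 3·8 - 4·9 = -12
y(3) = 3·(-12) - 4·8 = -68
y(4) = 3·(-68) - 4·(-12) = -156
y(5) = 3·(-156) - 4·(-68) = -196

-196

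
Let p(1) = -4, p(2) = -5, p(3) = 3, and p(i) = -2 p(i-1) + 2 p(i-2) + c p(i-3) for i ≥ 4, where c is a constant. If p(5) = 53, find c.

5

p(4) = -16 - 4c
p(5) = 38 + 3c
So 38 + 3c = 53, giving c = 5.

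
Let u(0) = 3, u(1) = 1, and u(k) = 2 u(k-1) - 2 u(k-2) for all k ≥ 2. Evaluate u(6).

16

u(2) = 2*1 - 2*3 = -4
u(3) = 2*(-4) - 2*1 = -10
u(4) = 2*(-10) - 2*(-4) = -12
u(5) = 2*(-12) - 2*(-10) = -4
u(6) = 2*(-4) - 2*(-12) = 16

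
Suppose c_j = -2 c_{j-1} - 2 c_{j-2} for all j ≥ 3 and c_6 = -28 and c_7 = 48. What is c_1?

-1

Rearranging, c_{j-2} = (c_j + 2 c_{j-1}) / -2.
c_5 = (48 + 2·(-28)) / -2 = -8/-2 = 4
c_4 = (-28 + 2·4) / -2 = -20/-2 = 10
c_3 = (4 + 2·10) / -2 = 24/-2 = -12
c_2 = (10 + 2·(-12)) / -2 = -14/-2 = 7
c_1 = (-12 + 2·7) / -2 = 2/-2 = -1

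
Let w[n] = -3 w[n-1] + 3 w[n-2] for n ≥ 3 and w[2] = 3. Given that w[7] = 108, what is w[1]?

4

Let w[1] = x.
w[3] = -9 + 3x
w[4] = 36 - 9x
w[5] = -135 + 36x
w[6] = 513 - 135x
w[7] = -1944 + 513x
So -1944 + 513x = 108, giving x = 4.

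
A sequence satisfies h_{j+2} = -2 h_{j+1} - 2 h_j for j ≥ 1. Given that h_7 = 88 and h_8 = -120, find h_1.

4

Rearranging, h_{j-2} = (h_j + 2 h_{j-1}) / -2.
h_6 = (-120 + 2*88) / -2 = 56/-2 = -28
h_5 = (88 + 2*(-28)) / -2 = 32/-2 = -16
h_4 = (-28 + 2*(-16)) / -2 = -60/-2 = 30
h_3 = (-16 + 2*30) / -2 = 44/-2 = -22
h_2 = (30 + 2*(-22)) / -2 = -14/-2 = 7
h_1 = (-22 + 2*7) / -2 = -8/-2 = 4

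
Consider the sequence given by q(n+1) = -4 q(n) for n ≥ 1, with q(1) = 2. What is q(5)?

512

q(2) = -4(2) = -8
q(3) = -4(-8) = 32
q(4) = -4(32) = -128
q(5) = -4(-128) = 512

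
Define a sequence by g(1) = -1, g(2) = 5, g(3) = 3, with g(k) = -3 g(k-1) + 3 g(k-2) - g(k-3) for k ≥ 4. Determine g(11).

-58037

g(4) = -3*3 + 3*5 - (-1) = 7
g(5) = -3*7 + 3*3 - 5 = -17
g(6) = -3*(-17) + 3*7 - 3 = 69
g(7) = -3*69 + 3*(-17) - 7 = -265
g(8) = -3*(-265) + 3*69 - (-17) = 1019
g(9) = -3*1019 + 3*(-265) - 69 = -3921
g(10) = -3*(-3921) + 3*1019 - (-265) = 15085
g(11) = -3*15085 + 3*(-3921) - 1019 = -58037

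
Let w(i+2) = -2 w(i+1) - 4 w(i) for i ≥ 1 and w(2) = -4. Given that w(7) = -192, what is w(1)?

-3

Let w(1) = z.
w(3) = 8 - 4z
w(4) = 8z
w(5) = -32
w(6) = 64 - 32z
w(7) = 64z
So 64z = -192, giving z = -3.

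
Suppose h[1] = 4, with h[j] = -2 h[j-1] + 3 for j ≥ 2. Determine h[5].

49

h[2] = -2·4 + 3 = -5
h[3] = -2·(-5) + 3 = 13
h[4] = -2·13 + 3 = -23
h[5] = -2·(-23) + 3 = 49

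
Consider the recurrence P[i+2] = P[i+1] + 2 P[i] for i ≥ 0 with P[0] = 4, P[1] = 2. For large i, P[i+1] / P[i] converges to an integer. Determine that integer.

The characteristic equation is r^2 - r - 2 = 0, which factors as (r - 2)(r + 1) = 0.
So the roots are 2 and -1. Since |2| > |-1| and the coefficient of 2^i is non-zero, the ratio tends to 2.

2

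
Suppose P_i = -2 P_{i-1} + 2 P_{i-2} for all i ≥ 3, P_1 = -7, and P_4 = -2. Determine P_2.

-5

Let P_2 = z.
P_3 = -14 - 2z
P_4 = 28 + 6z
So 28 + 6z = -2, giving z = -5.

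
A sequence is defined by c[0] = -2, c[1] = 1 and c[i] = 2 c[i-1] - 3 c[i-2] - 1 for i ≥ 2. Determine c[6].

-65

c[2] = 2*1 - 3*(-2) - 1 = 7
c[3] = 2*7 - 3*1 - 1 = 10
c[4] = 2*10 - 3*7 - 1 = -2
c[5] = 2*(-2) - 3*10 - 1 = -35
c[6] = 2*(-35) - 3*(-2) - 1 = -65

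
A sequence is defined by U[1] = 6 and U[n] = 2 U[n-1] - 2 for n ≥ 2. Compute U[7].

U[2] = 2·6 - 2 = 10
U[3] = 2·10 - 2 = 18
U[4] = 2·18 - 2 = 34
U[5] = 2·34 - 2 = 66
U[6] = 2·66 - 2 = 130
U[7] = 2·130 - 2 = 258

258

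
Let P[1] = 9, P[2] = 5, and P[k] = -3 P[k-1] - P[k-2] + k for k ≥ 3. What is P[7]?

-1105

P[3] = -3·5 - 9 + 3 = -21
P[4] = -3·(-21) - 5 + 4 = 62
P[5] = -3·62 - (-21) + 5 = -160
P[6] = -3·(-160) - 62 + 6 = 424
P[7] = -3·424 - (-160) + 7 = -1105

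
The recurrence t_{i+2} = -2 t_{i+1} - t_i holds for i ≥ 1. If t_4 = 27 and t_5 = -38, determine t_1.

6

Rearranging, t_{i-2} = -(t_i + 2 t_{i-1}).
t_3 = -(-38 + 2*27) = -16
t_2 = -(27 + 2*(-16)) = 5
t_1 = -(-16 + 2*5) = 6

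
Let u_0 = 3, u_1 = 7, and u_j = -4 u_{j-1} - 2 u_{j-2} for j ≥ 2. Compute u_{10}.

u_2 = -4(7) - 2(3) = -34
u_3 = -4(-34) - 2(7) = 122
u_4 = -4(122) - 2(-34) = -420
u_5 = -4(-420) - 2(122) = 1436
u_6 = -4(1436) - 2(-420) = -4904
u_7 = -4(-4904) - 2(1436) = 16744
u_8 = -4(16744) - 2(-4904) = -57168
u_9 = -4(-57168) - 2(16744) = 195184
u_{10} = -4(195184) - 2(-57168) = -666400

-666400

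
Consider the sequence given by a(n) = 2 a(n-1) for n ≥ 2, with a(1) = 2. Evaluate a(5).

32

a(2) = 2*2 = 4
a(3) = 2*4 = 8
a(4) = 2*8 = 16
a(5) = 2*16 = 32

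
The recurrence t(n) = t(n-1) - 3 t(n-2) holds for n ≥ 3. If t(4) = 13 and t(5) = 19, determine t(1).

Rearranging, t(n-2) = (t(n) - t(n-1)) / -3.
t(3) = (19 - 13) / -3 = 6/-3 = -2
t(2) = (13 - (-2)) / -3 = 15/-3 = -5
t(1) = (-2 - (-5)) / -3 = 3/-3 = -1

-1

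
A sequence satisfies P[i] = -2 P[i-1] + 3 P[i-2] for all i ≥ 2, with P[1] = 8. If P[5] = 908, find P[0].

-7

Let P[0] = w.
P[2] = -16 + 3w
P[3] = 56 - 6w
P[4] = -160 + 21w
P[5] = 488 - 60w
So 488 - 60w = 908, giving w = -7.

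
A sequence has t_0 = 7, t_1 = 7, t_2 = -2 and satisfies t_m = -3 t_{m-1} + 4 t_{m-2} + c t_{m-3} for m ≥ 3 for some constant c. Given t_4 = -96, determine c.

-1

t_3 = 34 + 7c
t_4 = -110 - 14c
So -110 - 14c = -96, giving c = -1.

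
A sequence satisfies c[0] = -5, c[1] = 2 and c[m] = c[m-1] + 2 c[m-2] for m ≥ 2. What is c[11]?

c[2] = 2 + 2·(-5) = -8
c[3] = (-8) + 2·2 = -4
c[4] = (-4) + 2·(-8) = -20
c[5] = (-20) + 2·(-4) = -28
c[6] = (-28) + 2·(-20) = -68
c[7] = (-68) + 2·(-28) = -124
c[8] = (-124) + 2·(-68) = -260
c[9] = (-260) + 2·(-124) = -508
c[10] = (-508) + 2·(-260) = -1028
c[11] = (-1028) + 2·(-508) = -2044

-2044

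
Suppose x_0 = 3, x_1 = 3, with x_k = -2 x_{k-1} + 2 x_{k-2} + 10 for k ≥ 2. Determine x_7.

x_2 = -2(3) + 2(3) + 10 = 10
x_3 = -2(10) + 2(3) + 10 = -4
x_4 = -2(-4) + 2(10) + 10 = 38
x_5 = -2(38) + 2(-4) + 10 = -74
x_6 = -2(-74) + 2(38) + 10 = 234
x_7 = -2(234) + 2(-74) + 10 = -606

-606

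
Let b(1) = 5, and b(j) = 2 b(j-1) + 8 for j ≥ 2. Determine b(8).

1656

b(2) = 2(5) + 8 = 18
b(3) = 2(18) + 8 = 44
b(4) = 2(44) + 8 = 96
b(5) = 2(96) + 8 = 200
b(6) = 2(200) + 8 = 408
b(7) = 2(408) + 8 = 824
b(8) = 2(824) + 8 = 1656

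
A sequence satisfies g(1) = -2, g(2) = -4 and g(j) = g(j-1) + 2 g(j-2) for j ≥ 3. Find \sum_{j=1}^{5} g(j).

-62

g(3) = (-4) + 2*(-2) = -8
g(4) = (-8) + 2*(-4) = -16
g(5) = (-16) + 2*(-8) = -32
Sum = (-2) + (-4) + (-8) + (-16) + (-32) = -62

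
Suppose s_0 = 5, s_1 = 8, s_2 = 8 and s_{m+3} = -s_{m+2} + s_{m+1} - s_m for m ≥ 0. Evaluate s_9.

-176

s_3 = -8 + 8 - 5 = -5
s_4 = -(-5) + 8 - 8 = 5
s_5 = -5 + (-5) - 8 = -18
s_6 = -(-18) + 5 - (-5) = 28
s_7 = -28 + (-18) - 5 = -51
s_8 = -(-51) + 28 - (-18) = 97
s_9 = -97 + (-51) - 28 = -176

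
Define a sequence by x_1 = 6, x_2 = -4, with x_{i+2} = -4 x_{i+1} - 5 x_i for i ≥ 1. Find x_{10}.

-5284

x_3 = -4*(-4) - 5*6 = -14
x_4 = -4*(-14) - 5*(-4) = 76
x_5 = -4*76 - 5*(-14) = -234
x_6 = -4*(-234) - 5*76 = 556
x_7 = -4*556 - 5*(-234) = -1054
x_8 = -4*(-1054) - 5*556 = 1436
x_9 = -4*1436 - 5*(-1054) = -474
x_{10} = -4*(-474) - 5*1436 = -5284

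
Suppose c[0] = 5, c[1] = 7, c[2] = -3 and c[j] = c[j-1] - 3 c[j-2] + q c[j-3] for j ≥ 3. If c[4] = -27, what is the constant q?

c[3] = -24 + 5q
c[4] = -15 + 12q
So -15 + 12q = -27, giving q = -1.

-1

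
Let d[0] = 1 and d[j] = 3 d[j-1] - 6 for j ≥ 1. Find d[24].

-564859072959

The fixed point is -6/(1 - 3) = 3, so d[j] - 3 = 3(d[j-1] - 3).
Hence d[j] = -2·3^j + 3.
d[24] = -2·3^{24} + 3 = -2·282429536481 + 3 = -564859072959.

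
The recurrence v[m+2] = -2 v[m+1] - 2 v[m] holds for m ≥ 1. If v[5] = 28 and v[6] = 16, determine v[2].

-4

Rearranging, v[m-2] = (v[m] + 2 v[m-1]) / -2.
v[4] = (16 + 2*28) / -2 = 72/-2 = -36
v[3] = (28 + 2*(-36)) / -2 = -44/-2 = 22
v[2] = (-36 + 2*22) / -2 = 8/-2 = -4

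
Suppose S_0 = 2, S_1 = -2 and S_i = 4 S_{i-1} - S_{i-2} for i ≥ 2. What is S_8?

-27550

S_2 = 4*(-2) - 2 = -10
S_3 = 4*(-10) - (-2) = -38
S_4 = 4*(-38) - (-10) = -142
S_5 = 4*(-142) - (-38) = -530
S_6 = 4*(-530) - (-142) = -1978
S_7 = 4*(-1978) - (-530) = -7382
S_8 = 4*(-7382) - (-1978) = -27550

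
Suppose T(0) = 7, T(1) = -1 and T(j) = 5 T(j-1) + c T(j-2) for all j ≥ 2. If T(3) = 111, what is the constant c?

4

T(2) = -5 + 7c
T(3) = -25 + 34c
So -25 + 34c = 111, giving c = 4.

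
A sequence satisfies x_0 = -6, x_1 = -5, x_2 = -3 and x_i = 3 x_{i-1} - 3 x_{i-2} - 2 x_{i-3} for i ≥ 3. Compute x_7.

x_3 = 3·(-3) - 3·(-5) - 2·(-6) = 18
x_4 = 3·18 - 3·(-3) - 2·(-5) = 73
x_5 = 3·73 - 3·18 - 2·(-3) = 171
x_6 = 3·171 - 3·73 - 2·18 = 258
x_7 = 3·258 - 3·171 - 2·73 = 115

115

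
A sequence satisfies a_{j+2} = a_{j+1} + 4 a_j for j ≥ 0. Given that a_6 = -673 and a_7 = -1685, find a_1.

Rearranging, a_{j-2} = (a_j - a_{j-1}) / 4.
a_5 = (-1685 - (-673)) / 4 = -1012/4 = -253
a_4 = (-673 - (-253)) / 4 = -420/4 = -105
a_3 = (-253 - (-105)) / 4 = -148/4 = -37
a_2 = (-105 - (-37)) / 4 = -68/4 = -17
a_1 = (-37 - (-17)) / 4 = -20/4 = -5

-5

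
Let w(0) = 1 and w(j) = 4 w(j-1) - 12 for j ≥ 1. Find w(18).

-206158430204

The fixed point is -12/(1 - 4) = 4, so w(j) - 4 = 4(w(j-1) - 4).
Hence w(j) = -3·4^j + 4.
w(18) = -3·4^{18} + 4 = -3·68719476736 + 4 = -206158430204.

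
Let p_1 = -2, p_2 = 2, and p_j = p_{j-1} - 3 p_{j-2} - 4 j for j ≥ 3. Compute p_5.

p_3 = 2 - 3*(-2) - 12 = -4
p_4 = (-4) - 3*2 - 16 = -26
p_5 = (-26) - 3*(-4) - 20 = -34

-34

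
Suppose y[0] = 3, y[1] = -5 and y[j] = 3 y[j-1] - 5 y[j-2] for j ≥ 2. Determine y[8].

y[2] = 3*(-5) - 5*3 = -30
y[3] = 3*(-30) - 5*(-5) = -65
y[4] = 3*(-65) - 5*(-30) = -45
y[5] = 3*(-45) - 5*(-65) = 190
y[6] = 3*190 - 5*(-45) = 795
y[7] = 3*795 - 5*190 = 1435
y[8] = 3*1435 - 5*795 = 330

330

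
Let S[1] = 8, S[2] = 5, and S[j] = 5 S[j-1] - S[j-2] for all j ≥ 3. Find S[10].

S[3] = 5·5 - 8 = 17
S[4] = 5·17 - 5 = 80
S[5] = 5·80 - 17 = 383
S[6] = 5·383 - 80 = 1835
S[7] = 5·1835 - 383 = 8792
S[8] = 5·8792 - 1835 = 42125
S[9] = 5·42125 - 8792 = 201833
S[10] = 5·201833 - 42125 = 967040

967040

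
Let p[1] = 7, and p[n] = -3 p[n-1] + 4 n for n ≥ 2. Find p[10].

p[2] = -3(7) + 8 = -13
p[3] = -3(-13) + 12 = 51
p[4] = -3(51) + 16 = -137
p[5] = -3(-137) + 20 = 431
p[6] = -3(431) + 24 = -1269
p[7] = -3(-1269) + 28 = 3835
p[8] = -3(3835) + 32 = -11473
p[9] = -3(-11473) + 36 = 34455
p[10] = -3(34455) + 40 = -103325

-103325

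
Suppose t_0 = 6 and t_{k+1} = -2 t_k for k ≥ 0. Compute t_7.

-768

t_1 = -2·6 = -12
t_2 = -2·(-12) = 24
t_3 = -2·24 = -48
t_4 = -2·(-48) = 96
t_5 = -2·96 = -192
t_6 = -2·(-192) = 384
t_7 = -2·384 = -768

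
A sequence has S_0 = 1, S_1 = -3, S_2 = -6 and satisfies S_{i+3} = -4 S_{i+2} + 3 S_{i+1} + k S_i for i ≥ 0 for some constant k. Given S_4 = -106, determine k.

S_3 = 15 + k
S_4 = -78 - 7k
So -78 - 7k = -106, giving k = 4.

4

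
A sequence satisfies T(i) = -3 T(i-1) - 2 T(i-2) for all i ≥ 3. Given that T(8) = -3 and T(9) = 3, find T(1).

3

Rearranging, T(i-2) = (T(i) + 3 T(i-1)) / -2.
T(7) = (3 + 3(-3)) / -2 = -6/-2 = 3
T(6) = (-3 + 3(3)) / -2 = 6/-2 = -3
T(5) = (3 + 3(-3)) / -2 = -6/-2 = 3
T(4) = (-3 + 3(3)) / -2 = 6/-2 = -3
T(3) = (3 + 3(-3)) / -2 = -6/-2 = 3
T(2) = (-3 + 3(3)) / -2 = 6/-2 = -3
T(1) = (3 + 3(-3)) / -2 = -6/-2 = 3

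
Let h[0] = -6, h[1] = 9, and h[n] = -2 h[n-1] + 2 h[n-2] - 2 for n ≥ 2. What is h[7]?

h[2] = -2(9) + 2(-6) - 2 = -32
h[3] = -2(-32) + 2(9) - 2 = 80
h[4] = -2(80) + 2(-32) - 2 = -226
h[5] = -2(-226) + 2(80) - 2 = 610
h[6] = -2(610) + 2(-226) - 2 = -1674
h[7] = -2(-1674) + 2(610) - 2 = 4566

4566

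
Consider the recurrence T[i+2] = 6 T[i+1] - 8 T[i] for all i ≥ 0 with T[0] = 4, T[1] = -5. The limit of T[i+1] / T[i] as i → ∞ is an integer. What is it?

4

The characteristic equation is r^2 - 6r + 8 = 0, which factors as (r - 4)(r - 2) = 0.
So the roots are 4 and 2. Since |4| > |2| and the coefficient of 4^i is non-zero, the ratio tends to 4.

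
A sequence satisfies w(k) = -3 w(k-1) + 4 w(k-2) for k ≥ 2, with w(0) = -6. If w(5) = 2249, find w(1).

5

Let w(1) = z.
w(2) = -24 - 3z
w(3) = 72 + 13z
w(4) = -312 - 51z
w(5) = 1224 + 205z
So 1224 + 205z = 2249, giving z = 5.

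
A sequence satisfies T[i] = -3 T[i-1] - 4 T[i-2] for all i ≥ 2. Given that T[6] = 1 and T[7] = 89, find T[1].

1

Rearranging, T[i-2] = (T[i] + 3 T[i-1]) / -4.
T[5] = (89 + 3·1) / -4 = 92/-4 = -23
T[4] = (1 + 3·(-23)) / -4 = -68/-4 = 17
T[3] = (-23 + 3·17) / -4 = 28/-4 = -7
T[2] = (17 + 3·(-7)) / -4 = -4/-4 = 1
T[1] = (-7 + 3·1) / -4 = -4/-4 = 1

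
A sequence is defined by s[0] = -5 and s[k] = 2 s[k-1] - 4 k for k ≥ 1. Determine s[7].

-1628

s[1] = 2*(-5) - 4 = -14
s[2] = 2*(-14) - 8 = -36
s[3] = 2*(-36) - 12 = -84
s[4] = 2*(-84) - 16 = -184
s[5] = 2*(-184) - 20 = -388
s[6] = 2*(-388) - 24 = -800
s[7] = 2*(-800) - 28 = -1628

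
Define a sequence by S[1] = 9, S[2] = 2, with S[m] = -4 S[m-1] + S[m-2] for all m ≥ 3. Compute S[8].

S[3] = -4·2 + 9 = 1
S[4] = -4·1 + 2 = -2
S[5] = -4·(-2) + 1 = 9
S[6] = -4·9 + (-2) = -38
S[7] = -4·(-38) + 9 = 161
S[8] = -4·161 + (-38) = -682

-682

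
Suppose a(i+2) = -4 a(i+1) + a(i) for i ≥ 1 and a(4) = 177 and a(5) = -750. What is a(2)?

Rearranging, a(i-2) = a(i) + 4 a(i-1).
a(3) = -750 + 4·177 = -42
a(2) = 177 + 4·(-42) = 9

9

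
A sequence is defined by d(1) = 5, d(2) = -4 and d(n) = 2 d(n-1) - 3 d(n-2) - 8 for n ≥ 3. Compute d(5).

-31

d(3) = 2(-4) - 3(5) - 8 = -31
d(4) = 2(-31) - 3(-4) - 8 = -58
d(5) = 2(-58) - 3(-31) - 8 = -31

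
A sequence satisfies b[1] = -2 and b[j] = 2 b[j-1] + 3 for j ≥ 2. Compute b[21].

The fixed point is 3/(1 - 2) = -3, so b[j] + 3 = 2(b[j-1] + 3).
Hence b[j] = 1·2^{j-1} - 3.
b[21] = 1·2^{20} - 3 = 1·1048576 - 3 = 1048573.

1048573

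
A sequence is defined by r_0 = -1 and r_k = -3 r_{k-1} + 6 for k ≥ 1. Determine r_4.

r_1 = -3·(-1) + 6 = 9
r_2 = -3·9 + 6 = -21
r_3 = -3·(-21) + 6 = 69
r_4 = -3·69 + 6 = -201

-201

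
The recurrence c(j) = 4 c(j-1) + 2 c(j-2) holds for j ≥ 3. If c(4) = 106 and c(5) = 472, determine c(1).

Rearranging, c(j-2) = (c(j) - 4 c(j-1)) / 2.
c(3) = (472 - 4*106) / 2 = 48/2 = 24
c(2) = (106 - 4*24) / 2 = 10/2 = 5
c(1) = (24 - 4*5) / 2 = 4/2 = 2

2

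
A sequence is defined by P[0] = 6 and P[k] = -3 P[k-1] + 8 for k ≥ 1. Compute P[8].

26246

P[1] = -3·6 + 8 = -10
P[2] = -3·(-10) + 8 = 38
P[3] = -3·38 + 8 = -106
P[4] = -3·(-106) + 8 = 326
P[5] = -3·326 + 8 = -970
P[6] = -3·(-970) + 8 = 2918
P[7] = -3·2918 + 8 = -8746
P[8] = -3·(-8746) + 8 = 26246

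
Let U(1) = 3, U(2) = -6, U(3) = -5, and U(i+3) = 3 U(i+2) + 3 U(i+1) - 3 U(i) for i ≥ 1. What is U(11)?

U(4) = 3*(-5) + 3*(-6) - 3*3 = -42
U(5) = 3*(-42) + 3*(-5) - 3*(-6) = -123
U(6) = 3*(-123) + 3*(-42) - 3*(-5) = -480
U(7) = 3*(-480) + 3*(-123) - 3*(-42) = -1683
U(8) = 3*(-1683) + 3*(-480) - 3*(-123) = -6120
U(9) = 3*(-6120) + 3*(-1683) - 3*(-480) = -21969
U(10) = 3*(-21969) + 3*(-6120) - 3*(-1683) = -79218
U(11) = 3*(-79218) + 3*(-21969) - 3*(-6120) = -285201

-285201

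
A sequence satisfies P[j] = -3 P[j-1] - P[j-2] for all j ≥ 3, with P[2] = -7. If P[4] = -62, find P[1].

-2

Let P[1] = z.
P[3] = 21 - z
P[4] = -56 + 3z
So -56 + 3z = -62, giving z = -2.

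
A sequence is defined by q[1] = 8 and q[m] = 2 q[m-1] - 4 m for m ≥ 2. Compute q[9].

-980

q[2] = 2*8 - 8 = 8
q[3] = 2*8 - 12 = 4
q[4] = 2*4 - 16 = -8
q[5] = 2*(-8) - 20 = -36
q[6] = 2*(-36) - 24 = -96
q[7] = 2*(-96) - 28 = -220
q[8] = 2*(-220) - 32 = -472
q[9] = 2*(-472) - 36 = -980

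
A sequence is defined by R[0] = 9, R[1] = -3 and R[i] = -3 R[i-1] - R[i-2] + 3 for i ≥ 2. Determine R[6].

57

R[2] = -3*(-3) - 9 + 3 = 3
R[3] = -3*3 - (-3) + 3 = -3
R[4] = -3*(-3) - 3 + 3 = 9
R[5] = -3*9 - (-3) + 3 = -21
R[6] = -3*(-21) - 9 + 3 = 57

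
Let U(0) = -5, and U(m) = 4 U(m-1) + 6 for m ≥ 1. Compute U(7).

U(1) = 4·(-5) + 6 = -14
U(2) = 4·(-14) + 6 = -50
U(3) = 4·(-50) + 6 = -194
U(4) = 4·(-194) + 6 = -770
U(5) = 4·(-770) + 6 = -3074
U(6) = 4·(-3074) + 6 = -12290
U(7) = 4·(-12290) + 6 = -49154

-49154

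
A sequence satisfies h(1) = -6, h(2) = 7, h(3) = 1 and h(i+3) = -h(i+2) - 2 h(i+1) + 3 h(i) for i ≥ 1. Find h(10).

-1493

h(4) = -1 - 2·7 + 3·(-6) = -33
h(5) = -(-33) - 2·1 + 3·7 = 52
h(6) = -52 - 2·(-33) + 3·1 = 17
h(7) = -17 - 2·52 + 3·(-33) = -220
h(8) = -(-220) - 2·17 + 3·52 = 342
h(9) = -342 - 2·(-220) + 3·17 = 149
h(10) = -149 - 2·342 + 3·(-220) = -1493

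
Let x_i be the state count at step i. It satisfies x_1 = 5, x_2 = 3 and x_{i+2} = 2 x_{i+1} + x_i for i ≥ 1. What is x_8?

857

x_3 = 2(3) + 5 = 11
x_4 = 2(11) + 3 = 25
x_5 = 2(25) + 11 = 61
x_6 = 2(61) + 25 = 147
x_7 = 2(147) + 61 = 355
x_8 = 2(355) + 147 = 857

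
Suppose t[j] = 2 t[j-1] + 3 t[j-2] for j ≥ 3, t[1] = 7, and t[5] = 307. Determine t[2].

8

Let t[2] = w.
t[3] = 21 + 2w
t[4] = 42 + 7w
t[5] = 147 + 20w
So 147 + 20w = 307, giving w = 8.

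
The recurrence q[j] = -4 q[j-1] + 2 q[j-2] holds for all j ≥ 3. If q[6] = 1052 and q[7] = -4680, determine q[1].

9

Rearranging, q[j-2] = (q[j] + 4 q[j-1]) / 2.
q[5] = (-4680 + 4*1052) / 2 = -472/2 = -236
q[4] = (1052 + 4*(-236)) / 2 = 108/2 = 54
q[3] = (-236 + 4*54) / 2 = -20/2 = -10
q[2] = (54 + 4*(-10)) / 2 = 14/2 = 7
q[1] = (-10 + 4*7) / 2 = 18/2 = 9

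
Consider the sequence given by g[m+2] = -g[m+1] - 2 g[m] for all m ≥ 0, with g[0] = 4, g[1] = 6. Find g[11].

g[2] = -6 - 2·4 = -14
g[3] = -(-14) - 2·6 = 2
g[4] = -2 - 2·(-14) = 26
g[5] = -26 - 2·2 = -30
g[6] = -(-30) - 2·26 = -22
g[7] = -(-22) - 2·(-30) = 82
g[8] = -82 - 2·(-22) = -38
g[9] = -(-38) - 2·82 = -126
g[10] = -(-126) - 2·(-38) = 202
g[11] = -202 - 2·(-126) = 50

50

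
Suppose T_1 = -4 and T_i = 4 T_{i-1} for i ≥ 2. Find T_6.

T_2 = 4(-4) = -16
T_3 = 4(-16) = -64
T_4 = 4(-64) = -256
T_5 = 4(-256) = -1024
T_6 = 4(-1024) = -4096

-4096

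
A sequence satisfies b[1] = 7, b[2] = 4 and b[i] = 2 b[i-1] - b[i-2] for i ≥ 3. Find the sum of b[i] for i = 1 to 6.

b[3] = 2(4) - 7 = 1
b[4] = 2(1) - 4 = -2
b[5] = 2(-2) - 1 = -5
b[6] = 2(-5) - (-2) = -8
Sum = 7 + 4 + 1 + (-2) + (-5) + (-8) = -3

-3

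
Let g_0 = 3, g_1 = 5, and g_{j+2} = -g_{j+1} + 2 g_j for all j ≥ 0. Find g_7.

89

g_2 = -5 + 2·3 = 1
g_3 = -1 + 2·5 = 9
g_4 = -9 + 2·1 = -7
g_5 = -(-7) + 2·9 = 25
g_6 = -25 + 2·(-7) = -39
g_7 = -(-39) + 2·25 = 89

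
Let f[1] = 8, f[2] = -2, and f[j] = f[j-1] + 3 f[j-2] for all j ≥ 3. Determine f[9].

1894

f[3] = (-2) + 3·8 = 22
f[4] = 22 + 3·(-2) = 16
f[5] = 16 + 3·22 = 82
f[6] = 82 + 3·16 = 130
f[7] = 130 + 3·82 = 376
f[8] = 376 + 3·130 = 766
f[9] = 766 + 3·376 = 1894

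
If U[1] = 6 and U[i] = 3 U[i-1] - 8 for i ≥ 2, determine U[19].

774840982

The fixed point is -8/(1 - 3) = 4, so U[i] - 4 = 3(U[i-1] - 4).
Hence U[i] = 2·3^{i-1} + 4.
U[19] = 2·3^{18} + 4 = 2·387420489 + 4 = 774840982.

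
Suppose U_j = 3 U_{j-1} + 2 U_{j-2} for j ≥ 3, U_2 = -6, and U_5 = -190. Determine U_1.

2

Let U_1 = z.
U_3 = -18 + 2z
U_4 = -66 + 6z
U_5 = -234 + 22z
So -234 + 22z = -190, giving z = 2.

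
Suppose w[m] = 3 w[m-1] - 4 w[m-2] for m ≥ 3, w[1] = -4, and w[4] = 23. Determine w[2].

-5

Let w[2] = y.
w[3] = 16 + 3y
w[4] = 48 + 5y
So 48 + 5y = 23, giving y = -5.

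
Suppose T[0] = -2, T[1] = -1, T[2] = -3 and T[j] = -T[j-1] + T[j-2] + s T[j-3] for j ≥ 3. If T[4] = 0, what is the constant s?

5

T[3] = 2 - 2s
T[4] = -5 + s
So -5 + s = 0, giving s = 5.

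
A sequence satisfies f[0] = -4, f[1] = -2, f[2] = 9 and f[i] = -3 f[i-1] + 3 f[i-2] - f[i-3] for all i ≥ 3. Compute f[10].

374429

f[3] = -3*9 + 3*(-2) - (-4) = -29
f[4] = -3*(-29) + 3*9 - (-2) = 116
f[5] = -3*116 + 3*(-29) - 9 = -444
f[6] = -3*(-444) + 3*116 - (-29) = 1709
f[7] = -3*1709 + 3*(-444) - 116 = -6575
f[8] = -3*(-6575) + 3*1709 - (-444) = 25296
f[9] = -3*25296 + 3*(-6575) - 1709 = -97322
f[10] = -3*(-97322) + 3*25296 - (-6575) = 374429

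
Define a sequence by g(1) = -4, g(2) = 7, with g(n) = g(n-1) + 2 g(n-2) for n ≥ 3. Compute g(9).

251

g(3) = 7 + 2*(-4) = -1
g(4) = (-1) + 2*7 = 13
g(5) = 13 + 2*(-1) = 11
g(6) = 11 + 2*13 = 37
g(7) = 37 + 2*11 = 59
g(8) = 59 + 2*37 = 133
g(9) = 133 + 2*59 = 251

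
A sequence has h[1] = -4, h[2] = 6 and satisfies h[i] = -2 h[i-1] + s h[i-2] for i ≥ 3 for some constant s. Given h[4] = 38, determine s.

h[3] = -12 - 4s
h[4] = 24 + 14s
So 24 + 14s = 38, giving s = 1.

1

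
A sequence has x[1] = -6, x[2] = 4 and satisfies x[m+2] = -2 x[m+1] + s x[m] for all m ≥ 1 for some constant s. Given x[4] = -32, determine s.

-3

x[3] = -8 - 6s
x[4] = 16 + 16s
So 16 + 16s = -32, giving s = -3.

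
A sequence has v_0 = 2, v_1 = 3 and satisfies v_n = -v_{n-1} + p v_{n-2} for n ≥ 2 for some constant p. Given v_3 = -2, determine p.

v_2 = -3 + 2p
v_3 = 3 + p
So 3 + p = -2, giving p = -5.

-5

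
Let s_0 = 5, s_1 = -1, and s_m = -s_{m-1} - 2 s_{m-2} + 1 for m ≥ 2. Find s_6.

s_2 = -(-1) - 2·5 + 1 = -8
s_3 = -(-8) - 2·(-1) + 1 = 11
s_4 = -11 - 2·(-8) + 1 = 6
s_5 = -6 - 2·11 + 1 = -27
s_6 = -(-27) - 2·6 + 1 = 16

16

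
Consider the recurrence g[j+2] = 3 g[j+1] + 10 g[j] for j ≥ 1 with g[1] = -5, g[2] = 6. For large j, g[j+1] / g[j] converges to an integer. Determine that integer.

5

The characteristic equation is r^2 - 3r - 10 = 0, which factors as (r - 5)(r + 2) = 0.
So the roots are 5 and -2. Since |5| > |-2| and the coefficient of 5^j is non-zero, the ratio tends to 5.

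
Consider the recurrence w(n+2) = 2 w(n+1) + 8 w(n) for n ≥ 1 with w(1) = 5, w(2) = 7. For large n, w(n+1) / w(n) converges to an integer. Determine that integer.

The characteristic equation is r^2 - 2r - 8 = 0, which factors as (r - 4)(r + 2) = 0.
So the roots are 4 and -2. Since |4| > |-2| and the coefficient of 4^n is non-zero, the ratio tends to 4.

4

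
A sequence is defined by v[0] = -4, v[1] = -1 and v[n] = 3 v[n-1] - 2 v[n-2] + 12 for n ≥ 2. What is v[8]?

v[2] = 3*(-1) - 2*(-4) + 12 = 17
v[3] = 3*17 - 2*(-1) + 12 = 65
v[4] = 3*65 - 2*17 + 12 = 173
v[5] = 3*173 - 2*65 + 12 = 401
v[6] = 3*401 - 2*173 + 12 = 869
v[7] = 3*869 - 2*401 + 12 = 1817
v[8] = 3*1817 - 2*869 + 12 = 3725

3725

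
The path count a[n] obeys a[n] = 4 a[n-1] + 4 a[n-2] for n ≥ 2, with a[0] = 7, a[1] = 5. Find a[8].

a[2] = 4·5 + 4·7 = 48
a[3] = 4·48 + 4·5 = 212
a[4] = 4·212 + 4·48 = 1040
a[5] = 4·1040 + 4·212 = 5008
a[6] = 4·5008 + 4·1040 = 24192
a[7] = 4·24192 + 4·5008 = 116800
a[8] = 4·116800 + 4·24192 = 563968

563968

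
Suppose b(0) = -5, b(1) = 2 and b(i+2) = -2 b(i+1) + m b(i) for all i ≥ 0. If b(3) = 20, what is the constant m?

1

b(2) = -4 - 5m
b(3) = 8 + 12m
So 8 + 12m = 20, giving m = 1.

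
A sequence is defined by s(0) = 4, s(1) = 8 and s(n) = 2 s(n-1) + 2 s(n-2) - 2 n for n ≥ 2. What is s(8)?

s(2) = 2·8 + 2·4 - 4 = 20
s(3) = 2·20 + 2·8 - 6 = 50
s(4) = 2·50 + 2·20 - 8 = 132
s(5) = 2·132 + 2·50 - 10 = 354
s(6) = 2·354 + 2·132 - 12 = 960
s(7) = 2·960 + 2·354 - 14 = 2614
s(8) = 2·2614 + 2·960 - 16 = 7132

7132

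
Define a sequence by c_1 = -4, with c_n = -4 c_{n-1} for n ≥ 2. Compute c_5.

-1024

c_2 = -4·(-4) = 16
c_3 = -4·16 = -64
c_4 = -4·(-64) = 256
c_5 = -4·256 = -1024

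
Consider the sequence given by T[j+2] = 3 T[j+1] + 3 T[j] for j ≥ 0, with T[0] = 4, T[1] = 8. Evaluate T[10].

1494936

T[2] = 3(8) + 3(4) = 36
T[3] = 3(36) + 3(8) = 132
T[4] = 3(132) + 3(36) = 504
T[5] = 3(504) + 3(132) = 1908
T[6] = 3(1908) + 3(504) = 7236
T[7] = 3(7236) + 3(1908) = 27432
T[8] = 3(27432) + 3(7236) = 104004
T[9] = 3(104004) + 3(27432) = 394308
T[10] = 3(394308) + 3(104004) = 1494936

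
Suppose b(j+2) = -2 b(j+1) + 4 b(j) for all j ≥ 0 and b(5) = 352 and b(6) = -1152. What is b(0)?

Rearranging, b(j-2) = (b(j) + 2 b(j-1)) / 4.
b(4) = (-1152 + 2(352)) / 4 = -448/4 = -112
b(3) = (352 + 2(-112)) / 4 = 128/4 = 32
b(2) = (-112 + 2(32)) / 4 = -48/4 = -12
b(1) = (32 + 2(-12)) / 4 = 8/4 = 2
b(0) = (-12 + 2(2)) / 4 = -8/4 = -2

-2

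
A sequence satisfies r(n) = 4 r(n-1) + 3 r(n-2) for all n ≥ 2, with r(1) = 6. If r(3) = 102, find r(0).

Let r(0) = w.
r(2) = 24 + 3w
r(3) = 114 + 12w
So 114 + 12w = 102, giving w = -1.

-1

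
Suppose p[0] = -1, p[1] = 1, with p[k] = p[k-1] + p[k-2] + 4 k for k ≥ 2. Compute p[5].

86

p[2] = 1 + (-1) + 8 = 8
p[3] = 8 + 1 + 12 = 21
p[4] = 21 + 8 + 16 = 45
p[5] = 45 + 21 + 20 = 86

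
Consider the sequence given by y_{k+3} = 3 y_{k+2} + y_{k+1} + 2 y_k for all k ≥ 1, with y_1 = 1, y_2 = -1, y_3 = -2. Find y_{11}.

-32427

y_4 = 3*(-2) + (-1) + 2*1 = -5
y_5 = 3*(-5) + (-2) + 2*(-1) = -19
y_6 = 3*(-19) + (-5) + 2*(-2) = -66
y_7 = 3*(-66) + (-19) + 2*(-5) = -227
y_8 = 3*(-227) + (-66) + 2*(-19) = -785
y_9 = 3*(-785) + (-227) + 2*(-66) = -2714
y_{10} = 3*(-2714) + (-785) + 2*(-227) = -9381
y_{11} = 3*(-9381) + (-2714) + 2*(-785) = -32427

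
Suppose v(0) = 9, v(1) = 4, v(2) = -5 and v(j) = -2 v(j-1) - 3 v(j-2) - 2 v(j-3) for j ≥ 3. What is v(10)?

v(3) = -2(-5) - 3(4) - 2(9) = -20
v(4) = -2(-20) - 3(-5) - 2(4) = 47
v(5) = -2(47) - 3(-20) - 2(-5) = -24
v(6) = -2(-24) - 3(47) - 2(-20) = -53
v(7) = -2(-53) - 3(-24) - 2(47) = 84
v(8) = -2(84) - 3(-53) - 2(-24) = 39
v(9) = -2(39) - 3(84) - 2(-53) = -224
v(10) = -2(-224) - 3(39) - 2(84) = 163

163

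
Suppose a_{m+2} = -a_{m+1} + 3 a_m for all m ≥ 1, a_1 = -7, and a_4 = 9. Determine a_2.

-3

Let a_2 = v.
a_3 = -21 - v
a_4 = 21 + 4v
So 21 + 4v = 9, giving v = -3.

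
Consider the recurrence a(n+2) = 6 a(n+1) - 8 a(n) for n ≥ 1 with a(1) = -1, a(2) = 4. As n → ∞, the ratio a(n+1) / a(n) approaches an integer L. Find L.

The characteristic equation is r^2 - 6r + 8 = 0, which factors as (r - 4)(r - 2) = 0.
So the roots are 4 and 2. Since |4| > |2| and the coefficient of 4^n is non-zero, the ratio tends to 4.

4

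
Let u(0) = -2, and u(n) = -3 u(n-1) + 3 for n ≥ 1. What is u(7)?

u(1) = -3·(-2) + 3 = 9
u(2) = -3·9 + 3 = -24
u(3) = -3·(-24) + 3 = 75
u(4) = -3·75 + 3 = -222
u(5) = -3·(-222) + 3 = 669
u(6) = -3·669 + 3 = -2004
u(7) = -3·(-2004) + 3 = 6015

6015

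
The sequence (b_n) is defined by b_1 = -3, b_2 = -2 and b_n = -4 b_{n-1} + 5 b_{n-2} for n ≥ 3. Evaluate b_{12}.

8138018

b_3 = -4·(-2) + 5·(-3) = -7
b_4 = -4·(-7) + 5·(-2) = 18
b_5 = -4·18 + 5·(-7) = -107
b_6 = -4·(-107) + 5·18 = 518
b_7 = -4·518 + 5·(-107) = -2607
b_8 = -4·(-2607) + 5·518 = 13018
b_9 = -4·13018 + 5·(-2607) = -65107
b_{10} = -4·(-65107) + 5·13018 = 325518
b_{11} = -4·325518 + 5·(-65107) = -1627607
b_{12} = -4·(-1627607) + 5·325518 = 8138018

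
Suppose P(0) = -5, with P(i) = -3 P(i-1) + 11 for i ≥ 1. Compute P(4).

P(1) = -3·(-5) + 11 = 26
P(2) = -3·26 + 11 = -67
P(3) = -3·(-67) + 11 = 212
P(4) = -3·212 + 11 = -625

-625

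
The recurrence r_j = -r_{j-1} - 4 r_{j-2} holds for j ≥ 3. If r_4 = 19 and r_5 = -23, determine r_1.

1

Rearranging, r_{j-2} = (r_j + r_{j-1}) / -4.
r_3 = (-23 + 19) / -4 = -4/-4 = 1
r_2 = (19 + 1) / -4 = 20/-4 = -5
r_1 = (1 + (-5)) / -4 = -4/-4 = 1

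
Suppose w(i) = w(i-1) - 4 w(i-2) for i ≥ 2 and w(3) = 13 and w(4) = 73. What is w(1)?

Rearranging, w(i-2) = (w(i) - w(i-1)) / -4.
w(2) = (73 - 13) / -4 = 60/-4 = -15
w(1) = (13 - (-15)) / -4 = 28/-4 = -7

-7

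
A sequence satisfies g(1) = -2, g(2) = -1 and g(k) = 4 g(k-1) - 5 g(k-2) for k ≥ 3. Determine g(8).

469

g(3) = 4*(-1) - 5*(-2) = 6
g(4) = 4*6 - 5*(-1) = 29
g(5) = 4*29 - 5*6 = 86
g(6) = 4*86 - 5*29 = 199
g(7) = 4*199 - 5*86 = 366
g(8) = 4*366 - 5*199 = 469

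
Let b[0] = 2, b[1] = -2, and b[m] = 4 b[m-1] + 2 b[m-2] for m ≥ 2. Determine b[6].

-1744

b[2] = 4(-2) + 2(2) = -4
b[3] = 4(-4) + 2(-2) = -20
b[4] = 4(-20) + 2(-4) = -88
b[5] = 4(-88) + 2(-20) = -392
b[6] = 4(-392) + 2(-88) = -1744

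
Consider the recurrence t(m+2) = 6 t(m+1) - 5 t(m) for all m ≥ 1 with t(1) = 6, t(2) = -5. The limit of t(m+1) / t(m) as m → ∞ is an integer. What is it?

The characteristic equation is r^2 - 6r + 5 = 0, which factors as (r - 5)(r - 1) = 0.
So the roots are 5 and 1. Since |5| > |1| and the coefficient of 5^m is non-zero, the ratio tends to 5.

5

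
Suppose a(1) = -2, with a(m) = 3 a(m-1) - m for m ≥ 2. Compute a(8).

-7103

a(2) = 3*(-2) - 2 = -8
a(3) = 3*(-8) - 3 = -27
a(4) = 3*(-27) - 4 = -85
a(5) = 3*(-85) - 5 = -260
a(6) = 3*(-260) - 6 = -786
a(7) = 3*(-786) - 7 = -2365
a(8) = 3*(-2365) - 8 = -7103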